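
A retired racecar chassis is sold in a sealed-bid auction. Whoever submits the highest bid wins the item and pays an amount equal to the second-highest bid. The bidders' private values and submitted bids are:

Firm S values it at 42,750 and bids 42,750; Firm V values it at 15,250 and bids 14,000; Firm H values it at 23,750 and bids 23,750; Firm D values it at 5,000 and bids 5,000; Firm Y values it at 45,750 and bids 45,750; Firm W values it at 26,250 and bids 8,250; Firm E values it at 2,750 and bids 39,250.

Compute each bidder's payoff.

Payoffs: Firm S 0, Firm V 0, Firm H 0, Firm D 0, Firm Y 3,000, Firm W 0, Firm E 0.

Sorted high to low: Firm Y 45,750, then Firm S 42,750, then Firm E 39,250, then Firm H 23,750, then Firm V 14,000, then Firm W 8,250, then Firm D 5,000.
Firm Y has the top bid and wins; the price is the second-highest bid, 42,750.
Firm Y's payoff = 45,750 − 42,750 = 3,000. All other bidders lose, so their payoff is 0.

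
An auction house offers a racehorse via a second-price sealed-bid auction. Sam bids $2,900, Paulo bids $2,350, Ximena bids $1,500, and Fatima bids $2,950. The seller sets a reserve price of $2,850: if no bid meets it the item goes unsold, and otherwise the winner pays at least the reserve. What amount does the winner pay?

Ordered from highest: Fatima $2,950 > Sam $2,900 > Paulo $2,350 > Ximena $1,500.
Fatima has the highest bid, so Fatima wins.
The second-highest bid is $2,900, which exceeds the reserve, so that sets the price.

$2,900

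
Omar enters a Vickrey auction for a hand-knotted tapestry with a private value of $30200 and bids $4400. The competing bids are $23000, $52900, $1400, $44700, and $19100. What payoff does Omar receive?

Highest competing bid: $52900.
Omar's bid $4400 is not the highest, so Omar loses, pays nothing, and earns zero payoff.

$0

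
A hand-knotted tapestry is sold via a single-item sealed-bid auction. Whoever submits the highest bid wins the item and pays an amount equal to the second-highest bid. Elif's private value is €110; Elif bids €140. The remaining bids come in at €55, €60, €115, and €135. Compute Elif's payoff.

Elif's payoff: -€25.

Highest competing bid: €135.
Elif's bid €140 is the highest overall, so Elif wins and pays the second-highest bid, €135.
Payoff = value − price = €110 − €135 = -€25.
Overbidding won the item at a price above value — truthful bidding would have avoided this loss.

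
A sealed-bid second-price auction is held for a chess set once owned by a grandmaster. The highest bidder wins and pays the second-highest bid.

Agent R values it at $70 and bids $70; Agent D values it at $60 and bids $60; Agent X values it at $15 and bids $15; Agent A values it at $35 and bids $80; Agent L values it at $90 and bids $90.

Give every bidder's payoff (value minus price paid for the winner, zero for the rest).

Payoffs: Agent R $0, Agent D $0, Agent X $0, Agent A $0, Agent L $10.

Ordered from highest: Agent L $90, then Agent A $80, then Agent R $70, then Agent D $60, then Agent X $15.
Agent L has the top bid and wins; the price is the second-highest bid, $80.
Agent L's payoff = $90 − $80 = $10. All other bidders lose, so their payoff is 0.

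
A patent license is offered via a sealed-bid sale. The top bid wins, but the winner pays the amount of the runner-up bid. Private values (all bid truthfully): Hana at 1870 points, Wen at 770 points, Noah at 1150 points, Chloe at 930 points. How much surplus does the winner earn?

Winner's surplus: 720 points.

Sorted high to low: Hana 1870 points; Noah 1150 points; Chloe 930 points; Wen 770 points.
Hana wins with the top bid and pays the second-highest, 1150 points.
Surplus = 1870 points − 1150 points = 720 points.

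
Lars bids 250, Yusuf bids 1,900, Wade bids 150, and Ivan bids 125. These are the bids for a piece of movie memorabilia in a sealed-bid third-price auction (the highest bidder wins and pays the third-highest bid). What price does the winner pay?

150

Ordered from highest: Yusuf 1,900; Lars 250; Wade 150; Ivan 125.
Yusuf is the highest bidder, so Yusuf wins.
Under the third-price rule, the price is the third-highest bid: 150.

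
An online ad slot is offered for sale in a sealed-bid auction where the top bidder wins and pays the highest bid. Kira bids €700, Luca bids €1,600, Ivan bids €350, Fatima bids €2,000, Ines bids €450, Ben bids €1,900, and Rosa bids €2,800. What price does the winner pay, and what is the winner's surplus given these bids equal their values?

The winner pays €2,800 for a surplus of €0.

Bids in descending order: Rosa €2,800 > Fatima €2,000 > Ben €1,900 > Luca €1,600 > Kira €700 > Ines €450 > Ivan €350.
Rosa is the highest bidder, so Rosa wins.
Under the first-price rule, the price is the highest bid: €2,800.
Surplus = €2,800 − €2,800 = €0.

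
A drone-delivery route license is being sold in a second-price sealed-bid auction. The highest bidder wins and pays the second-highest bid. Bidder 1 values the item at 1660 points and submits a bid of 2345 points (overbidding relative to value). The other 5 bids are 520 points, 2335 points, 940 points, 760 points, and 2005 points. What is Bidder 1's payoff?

Highest competing bid: 2335 points.
Bidder 1's bid 2345 points is the highest overall, so Bidder 1 wins and pays the second-highest bid, 2335 points.
Payoff = value − price = 1660 points − 2335 points = -675 points.
Overbidding won the item at a price above value — truthful bidding would have avoided this loss.

The bidder's payoff: -675 points.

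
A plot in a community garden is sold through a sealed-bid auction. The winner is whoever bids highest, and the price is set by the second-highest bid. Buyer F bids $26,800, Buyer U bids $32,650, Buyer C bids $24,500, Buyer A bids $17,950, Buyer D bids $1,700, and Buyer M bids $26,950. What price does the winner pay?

Ordered from highest: Buyer U $32,650; Buyer M $26,950; Buyer F $26,800; Buyer C $24,500; Buyer A $17,950; Buyer D $1,700.
Buyer U has the highest bid, so Buyer U wins.
The second-highest bid is $26,950, so that is what Buyer U pays.

$26,950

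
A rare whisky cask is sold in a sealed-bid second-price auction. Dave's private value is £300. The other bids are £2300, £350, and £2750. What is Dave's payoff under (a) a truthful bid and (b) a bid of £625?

(a) £0  (b) £0

The highest competing bid is £2750.
Bidding truthfully at £300: the top bid is £2750 (a rival), so Dave loses. Payoff = £0.
Bidding £625: the top bid is £2750 (a rival), so Dave loses. Payoff = £0.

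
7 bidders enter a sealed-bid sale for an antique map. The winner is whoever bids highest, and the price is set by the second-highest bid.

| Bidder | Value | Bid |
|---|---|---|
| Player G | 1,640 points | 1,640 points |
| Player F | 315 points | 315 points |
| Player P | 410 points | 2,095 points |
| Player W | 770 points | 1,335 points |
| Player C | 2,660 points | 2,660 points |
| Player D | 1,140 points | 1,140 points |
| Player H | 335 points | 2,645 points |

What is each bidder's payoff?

Payoffs: Player G 0 points, Player F 0 points, Player P 0 points, Player W 0 points, Player C 15 points, Player D 0 points, Player H 0 points.

Sorted high to low: Player C 2,660 points; Player H 2,645 points; Player P 2,095 points; Player G 1,640 points; Player W 1,335 points; Player D 1,140 points; Player F 315 points.
Player C has the top bid and wins; the price is the second-highest bid, 2,645 points.
Player C's payoff = 2,660 points − 2,645 points = 15 points. All other bidders lose, so their payoff is 0.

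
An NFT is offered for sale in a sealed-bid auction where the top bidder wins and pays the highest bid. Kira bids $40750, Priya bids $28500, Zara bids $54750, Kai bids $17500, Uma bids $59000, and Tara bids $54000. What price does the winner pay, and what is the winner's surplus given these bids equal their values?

Price $59000; surplus $0.

Bids in descending order: Uma $59000, then Zara $54750, then Tara $54000, then Kira $40750, then Priya $28500, then Kai $17500.
Uma is the highest bidder, so Uma wins.
Under the first-price rule, the price is the highest bid: $59000.
Surplus = $59000 − $59000 = $0.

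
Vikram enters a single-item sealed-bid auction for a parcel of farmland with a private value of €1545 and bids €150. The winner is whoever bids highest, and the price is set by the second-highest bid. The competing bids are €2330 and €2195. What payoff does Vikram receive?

Highest competing bid: €2330.
Vikram's bid €150 is not the highest, so Vikram loses, pays nothing, and earns zero payoff.

Vikram's payoff: €0.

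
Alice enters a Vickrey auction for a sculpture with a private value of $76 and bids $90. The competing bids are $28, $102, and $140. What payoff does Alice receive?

Highest competing bid: $140.
Alice's bid $90 is not the highest, so Alice loses, pays nothing, and earns zero payoff.

$0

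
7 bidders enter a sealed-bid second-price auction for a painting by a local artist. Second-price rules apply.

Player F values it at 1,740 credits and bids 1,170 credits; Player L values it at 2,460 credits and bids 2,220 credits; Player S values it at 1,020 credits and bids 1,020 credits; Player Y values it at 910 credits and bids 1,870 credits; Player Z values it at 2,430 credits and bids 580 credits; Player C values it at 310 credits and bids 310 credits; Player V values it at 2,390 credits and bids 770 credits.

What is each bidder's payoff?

Player F 0 credits, Player L 590 credits, Player S 0 credits, Player Y 0 credits, Player Z 0 credits, Player C 0 credits, Player V 0 credits.

Ordered from highest: Player L 2,220 credits > Player Y 1,870 credits > Player F 1,170 credits > Player S 1,020 credits > Player V 770 credits > Player Z 580 credits > Player C 310 credits.
Player L has the top bid and wins; the price is the second-highest bid, 1,870 credits.
Player L's payoff = 2,460 credits − 1,870 credits = 590 credits. All other bidders lose, so their payoff is 0.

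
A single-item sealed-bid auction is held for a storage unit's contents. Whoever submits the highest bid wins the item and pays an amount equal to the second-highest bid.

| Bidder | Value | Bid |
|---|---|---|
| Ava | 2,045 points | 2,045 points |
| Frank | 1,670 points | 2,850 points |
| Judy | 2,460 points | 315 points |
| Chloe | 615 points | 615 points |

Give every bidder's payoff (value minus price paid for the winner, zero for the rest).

Payoffs: Ava 0 points, Frank -375 points, Judy 0 points, Chloe 0 points.

Ranking the bids: Frank 2,850 points, then Ava 2,045 points, then Chloe 615 points, then Judy 315 points.
Frank has the top bid and wins; the price is the second-highest bid, 2,045 points.
Frank's payoff = 1,670 points − 2,045 points = -375 points. All other bidders lose, so their payoff is 0.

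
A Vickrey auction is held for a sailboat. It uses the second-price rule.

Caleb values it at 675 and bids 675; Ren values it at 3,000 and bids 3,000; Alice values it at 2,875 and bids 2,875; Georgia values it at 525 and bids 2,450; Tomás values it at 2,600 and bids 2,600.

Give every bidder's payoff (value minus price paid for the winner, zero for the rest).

Ordered from highest: Ren 3,000, then Alice 2,875, then Tomás 2,600, then Georgia 2,450, then Caleb 675.
Ren has the top bid and wins; the price is the second-highest bid, 2,875.
Ren's payoff = 3,000 − 2,875 = 125. All other bidders lose, so their payoff is 0.

Payoffs: Caleb 0, Ren 125, Alice 0, Georgia 0, Tomás 0.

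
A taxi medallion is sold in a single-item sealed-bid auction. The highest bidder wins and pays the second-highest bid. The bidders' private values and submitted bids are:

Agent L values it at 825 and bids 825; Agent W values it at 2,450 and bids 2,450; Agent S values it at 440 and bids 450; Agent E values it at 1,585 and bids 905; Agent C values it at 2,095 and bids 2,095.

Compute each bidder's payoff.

Agent L 0, Agent W 355, Agent S 0, Agent E 0, Agent C 0.

Ranking the bids: Agent W 2,450 > Agent C 2,095 > Agent E 905 > Agent L 825 > Agent S 450.
Agent W has the top bid and wins; the price is the second-highest bid, 2,095.
Agent W's payoff = 2,450 − 2,095 = 355. All other bidders lose, so their payoff is 0.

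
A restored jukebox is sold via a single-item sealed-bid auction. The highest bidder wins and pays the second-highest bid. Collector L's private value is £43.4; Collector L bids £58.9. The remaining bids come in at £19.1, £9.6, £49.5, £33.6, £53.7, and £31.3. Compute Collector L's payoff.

Highest competing bid: £53.7.
Collector L's bid £58.9 is the highest overall, so Collector L wins and pays the second-highest bid, £53.7.
Payoff = value − price = £43.4 − £53.7 = -£10.3.

-£10.3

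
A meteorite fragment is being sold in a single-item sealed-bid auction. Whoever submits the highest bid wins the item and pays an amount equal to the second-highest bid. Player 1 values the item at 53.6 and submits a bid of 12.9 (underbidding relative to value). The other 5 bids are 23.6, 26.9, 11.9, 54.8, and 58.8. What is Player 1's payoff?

Highest competing bid: 58.8.
Player 1's bid 12.9 is not the highest, so Player 1 loses, pays nothing, and earns zero payoff.

Payoff = 0.0.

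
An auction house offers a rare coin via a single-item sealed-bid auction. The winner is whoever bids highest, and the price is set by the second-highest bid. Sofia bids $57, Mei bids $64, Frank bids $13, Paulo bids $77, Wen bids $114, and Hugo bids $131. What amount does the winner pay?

Bids in descending order: Hugo $131; Wen $114; Paulo $77; Mei $64; Sofia $57; Frank $13.
Hugo has the highest bid, so Hugo wins.
The second-highest bid is $114, so that is what Hugo pays.

$114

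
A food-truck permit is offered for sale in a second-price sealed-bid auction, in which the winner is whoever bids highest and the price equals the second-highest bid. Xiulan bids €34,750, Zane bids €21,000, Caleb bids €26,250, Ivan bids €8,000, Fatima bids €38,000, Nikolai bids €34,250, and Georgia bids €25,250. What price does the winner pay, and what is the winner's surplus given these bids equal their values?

Ranking the bids: Fatima €38,000; Xiulan €34,750; Nikolai €34,250; Caleb €26,250; Georgia €25,250; Zane €21,000; Ivan €8,000.
Fatima is the highest bidder, so Fatima wins.
Under the second-price rule, the price is the second-highest bid: €34,750.
Surplus = €38,000 − €34,750 = €3,250.

The winner pays €34,750 for a surplus of €3,250.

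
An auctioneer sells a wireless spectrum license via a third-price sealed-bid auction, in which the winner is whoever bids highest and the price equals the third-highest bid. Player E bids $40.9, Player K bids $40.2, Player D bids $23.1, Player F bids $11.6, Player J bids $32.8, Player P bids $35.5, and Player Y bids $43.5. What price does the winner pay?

Ordered from highest: Player Y $43.5 > Player E $40.9 > Player K $40.2 > Player P $35.5 > Player J $32.8 > Player D $23.1 > Player F $11.6.
Player Y is the highest bidder, so Player Y wins.
Under the third-price rule, the price is the third-highest bid: $40.2.

The winner pays $40.2.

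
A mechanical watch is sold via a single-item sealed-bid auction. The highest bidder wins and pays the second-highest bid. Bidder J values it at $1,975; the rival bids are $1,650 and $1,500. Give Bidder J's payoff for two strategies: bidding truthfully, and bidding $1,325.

The highest competing bid is $1,650.
Bidding truthfully at $1,975: Bidder J has the top bid, wins, and pays the second-highest bid $1,650. Payoff = $1,975 − $1,650 = $325.
Bidding $1,325: the top bid is $1,650 (a rival), so Bidder J loses. Payoff = $0.
Deviating from a truthful bid can only lose payoff in a second-price auction — never gain.

Truthful: $325; alternative: $0.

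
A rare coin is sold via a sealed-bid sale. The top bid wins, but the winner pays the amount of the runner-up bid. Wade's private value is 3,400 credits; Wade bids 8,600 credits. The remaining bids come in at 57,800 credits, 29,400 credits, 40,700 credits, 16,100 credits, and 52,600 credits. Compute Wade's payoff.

0 credits

Highest competing bid: 57,800 credits.
Wade's bid 8,600 credits is not the highest, so Wade loses, pays nothing, and earns zero payoff.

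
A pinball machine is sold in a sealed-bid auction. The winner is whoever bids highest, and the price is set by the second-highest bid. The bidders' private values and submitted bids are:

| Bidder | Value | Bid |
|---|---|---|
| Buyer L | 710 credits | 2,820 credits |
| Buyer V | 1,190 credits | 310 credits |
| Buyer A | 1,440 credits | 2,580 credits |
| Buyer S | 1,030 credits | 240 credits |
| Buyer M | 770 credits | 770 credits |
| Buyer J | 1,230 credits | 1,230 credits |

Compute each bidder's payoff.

Buyer L -1,870 credits, Buyer V 0 credits, Buyer A 0 credits, Buyer S 0 credits, Buyer M 0 credits, Buyer J 0 credits.

Ranking the bids: Buyer L 2,820 credits; Buyer A 2,580 credits; Buyer J 1,230 credits; Buyer M 770 credits; Buyer V 310 credits; Buyer S 240 credits.
Buyer L has the top bid and wins; the price is the second-highest bid, 2,580 credits.
Buyer L's payoff = 710 credits − 2,580 credits = -1,870 credits. All other bidders lose, so their payoff is 0.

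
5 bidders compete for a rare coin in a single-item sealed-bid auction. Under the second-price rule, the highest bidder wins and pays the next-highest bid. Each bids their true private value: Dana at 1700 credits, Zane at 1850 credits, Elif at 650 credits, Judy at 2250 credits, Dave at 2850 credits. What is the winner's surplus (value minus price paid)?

600 credits

Bids in descending order: Dave 2850 credits; Judy 2250 credits; Zane 1850 credits; Dana 1700 credits; Elif 650 credits.
Dave wins with the top bid and pays the second-highest, 2250 credits.
Surplus = 2850 credits − 2250 credits = 600 credits.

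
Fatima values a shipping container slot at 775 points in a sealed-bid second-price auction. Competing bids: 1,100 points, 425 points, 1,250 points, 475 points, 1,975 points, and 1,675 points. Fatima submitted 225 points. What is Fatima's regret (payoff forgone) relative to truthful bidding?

0 points

The highest competing bid is 1,975 points.
Bidding truthfully at 775 points: the top bid is 1,975 points (a rival), so Fatima loses. Payoff = 0 points.
Bidding 225 points: the top bid is 1,975 points (a rival), so Fatima loses. Payoff = 0 points.
Regret = truthful payoff − actual payoff = 0 points − 0 points = 0 points.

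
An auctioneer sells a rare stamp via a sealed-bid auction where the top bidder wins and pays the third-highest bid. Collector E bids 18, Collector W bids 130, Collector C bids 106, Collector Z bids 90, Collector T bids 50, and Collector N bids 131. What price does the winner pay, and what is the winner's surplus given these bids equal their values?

Bids in descending order: Collector N 131; Collector W 130; Collector C 106; Collector Z 90; Collector T 50; Collector E 18.
Collector N is the highest bidder, so Collector N wins.
Under the third-price rule, the price is the third-highest bid: 106.
Surplus = 131 − 106 = 25.

The winner pays 106 for a surplus of 25.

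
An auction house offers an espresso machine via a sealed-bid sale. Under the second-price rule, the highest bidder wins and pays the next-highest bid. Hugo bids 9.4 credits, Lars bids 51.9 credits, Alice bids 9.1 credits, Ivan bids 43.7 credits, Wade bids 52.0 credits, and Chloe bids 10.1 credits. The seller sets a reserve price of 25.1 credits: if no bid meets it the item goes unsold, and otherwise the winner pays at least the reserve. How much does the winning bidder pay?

Ranking the bids: Wade 52.0 credits > Lars 51.9 credits > Ivan 43.7 credits > Chloe 10.1 credits > Hugo 9.4 credits > Alice 9.1 credits.
Wade has the highest bid, so Wade wins.
The second-highest bid is 51.9 credits, which exceeds the reserve, so that sets the price.

The winner pays 51.9 credits.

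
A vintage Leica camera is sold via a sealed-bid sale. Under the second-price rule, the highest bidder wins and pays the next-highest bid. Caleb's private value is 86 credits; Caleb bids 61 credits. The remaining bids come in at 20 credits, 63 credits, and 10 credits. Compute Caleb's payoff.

Payoff = 0 credits.

Highest competing bid: 63 credits.
Caleb's bid 61 credits is not the highest, so Caleb loses, pays nothing, and earns zero payoff.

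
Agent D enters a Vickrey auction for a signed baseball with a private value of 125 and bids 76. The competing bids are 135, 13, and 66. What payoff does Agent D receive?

Agent D's payoff: 0.

Highest competing bid: 135.
Agent D's bid 76 is not the highest, so Agent D loses, pays nothing, and earns zero payoff.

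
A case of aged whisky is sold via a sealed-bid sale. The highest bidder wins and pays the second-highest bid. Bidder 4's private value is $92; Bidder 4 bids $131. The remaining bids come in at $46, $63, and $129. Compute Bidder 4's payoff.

The bidder's payoff: -$37.

Highest competing bid: $129.
Bidder 4's bid $131 is the highest overall, so Bidder 4 wins and pays the second-highest bid, $129.
Payoff = value − price = $92 − $129 = -$37.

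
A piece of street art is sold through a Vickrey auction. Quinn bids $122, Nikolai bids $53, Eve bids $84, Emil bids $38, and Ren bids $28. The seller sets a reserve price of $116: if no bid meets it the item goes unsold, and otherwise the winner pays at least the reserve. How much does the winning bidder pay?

Price paid: $116.

Bids in descending order: Quinn $122; Eve $84; Nikolai $53; Emil $38; Ren $28.
Quinn has the highest bid, so Quinn wins.
The second-highest bid is $84, but the reserve $116 is higher, so the price is the reserve.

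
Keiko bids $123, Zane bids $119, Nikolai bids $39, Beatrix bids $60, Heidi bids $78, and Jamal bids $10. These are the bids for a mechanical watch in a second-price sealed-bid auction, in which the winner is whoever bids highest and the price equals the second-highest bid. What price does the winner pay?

Sorted high to low: Keiko $123, then Zane $119, then Heidi $78, then Beatrix $60, then Nikolai $39, then Jamal $10.
Keiko is the highest bidder, so Keiko wins.
Under the second-price rule, the price is the second-highest bid: $119.

The winner pays $119.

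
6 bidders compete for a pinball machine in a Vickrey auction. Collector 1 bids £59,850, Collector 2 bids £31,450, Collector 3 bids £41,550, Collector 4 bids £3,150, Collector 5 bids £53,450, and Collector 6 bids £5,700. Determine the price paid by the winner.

£53,450

Bids in descending order: Collector 1 £59,850; Collector 5 £53,450; Collector 3 £41,550; Collector 2 £31,450; Collector 6 £5,700; Collector 4 £3,150.
Collector 1 has the highest bid, so Collector 1 wins.
The second-highest bid is £53,450, so that is what Collector 1 pays.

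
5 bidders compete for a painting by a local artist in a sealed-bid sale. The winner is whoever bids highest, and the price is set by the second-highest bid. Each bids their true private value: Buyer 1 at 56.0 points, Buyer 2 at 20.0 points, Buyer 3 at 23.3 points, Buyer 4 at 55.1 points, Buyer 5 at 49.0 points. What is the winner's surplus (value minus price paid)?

Ranking the bids: Buyer 1 56.0 points, then Buyer 4 55.1 points, then Buyer 5 49.0 points, then Buyer 3 23.3 points, then Buyer 2 20.0 points.
Buyer 1 wins with the top bid and pays the second-highest, 55.1 points.
Surplus = 56.0 points − 55.1 points = 0.9 points.

Surplus = 0.9 points.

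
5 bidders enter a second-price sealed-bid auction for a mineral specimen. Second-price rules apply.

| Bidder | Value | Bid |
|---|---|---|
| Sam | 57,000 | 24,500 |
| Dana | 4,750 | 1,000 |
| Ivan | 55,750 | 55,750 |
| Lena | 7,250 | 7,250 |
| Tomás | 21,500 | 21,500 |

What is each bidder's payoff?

Payoffs: Sam 0, Dana 0, Ivan 31,250, Lena 0, Tomás 0.

Sorted high to low: Ivan 55,750 > Sam 24,500 > Tomás 21,500 > Lena 7,250 > Dana 1,000.
Ivan has the top bid and wins; the price is the second-highest bid, 24,500.
Ivan's payoff = 55,750 − 24,500 = 31,250. All other bidders lose, so their payoff is 0.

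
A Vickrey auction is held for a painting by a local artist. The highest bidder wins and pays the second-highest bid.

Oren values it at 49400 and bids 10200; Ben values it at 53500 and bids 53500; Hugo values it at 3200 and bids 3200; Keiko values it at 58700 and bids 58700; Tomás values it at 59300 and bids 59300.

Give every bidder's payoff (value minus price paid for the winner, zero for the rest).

Oren 0, Ben 0, Hugo 0, Keiko 0, Tomás 600.

Ordered from highest: Tomás 59300; Keiko 58700; Ben 53500; Oren 10200; Hugo 3200.
Tomás has the top bid and wins; the price is the second-highest bid, 58700.
Tomás's payoff = 59300 − 58700 = 600. All other bidders lose, so their payoff is 0.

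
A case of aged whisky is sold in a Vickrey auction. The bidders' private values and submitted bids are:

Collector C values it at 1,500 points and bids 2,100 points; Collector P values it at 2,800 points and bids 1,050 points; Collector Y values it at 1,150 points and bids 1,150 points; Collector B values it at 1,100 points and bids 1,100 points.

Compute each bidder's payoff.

Ordered from highest: Collector C 2,100 points; Collector Y 1,150 points; Collector B 1,100 points; Collector P 1,050 points.
Collector C has the top bid and wins; the price is the second-highest bid, 1,150 points.
Collector C's payoff = 1,500 points − 1,150 points = 350 points. All other bidders lose, so their payoff is 0.

Payoffs: Collector C 350 points, Collector P 0 points, Collector Y 0 points, Collector B 0 points.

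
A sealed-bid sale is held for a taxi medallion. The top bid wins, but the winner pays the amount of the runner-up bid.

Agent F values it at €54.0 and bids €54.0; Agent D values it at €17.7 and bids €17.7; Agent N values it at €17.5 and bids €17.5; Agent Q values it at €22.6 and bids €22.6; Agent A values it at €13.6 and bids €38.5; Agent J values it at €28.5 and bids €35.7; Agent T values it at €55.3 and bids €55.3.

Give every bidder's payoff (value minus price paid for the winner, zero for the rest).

Ranking the bids: Agent T €55.3, then Agent F €54.0, then Agent A €38.5, then Agent J €35.7, then Agent Q €22.6, then Agent D €17.7, then Agent N €17.5.
Agent T has the top bid and wins; the price is the second-highest bid, €54.0.
Agent T's payoff = €55.3 − €54.0 = €1.3. All other bidders lose, so their payoff is 0.

Agent F €0.0, Agent D €0.0, Agent N €0.0, Agent Q €0.0, Agent A €0.0, Agent J €0.0, Agent T €1.3.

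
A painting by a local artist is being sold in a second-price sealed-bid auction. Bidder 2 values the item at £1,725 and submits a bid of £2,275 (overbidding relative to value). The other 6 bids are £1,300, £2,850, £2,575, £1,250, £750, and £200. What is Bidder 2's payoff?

£0

Highest competing bid: £2,850.
Bidder 2's bid £2,275 is not the highest, so Bidder 2 loses, pays nothing, and earns zero payoff.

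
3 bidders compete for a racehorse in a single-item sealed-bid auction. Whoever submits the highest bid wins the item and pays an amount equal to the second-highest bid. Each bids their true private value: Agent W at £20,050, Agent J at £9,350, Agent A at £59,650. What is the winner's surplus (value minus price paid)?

Ordered from highest: Agent A £59,650, then Agent W £20,050, then Agent J £9,350.
Agent A wins with the top bid and pays the second-highest, £20,050.
Surplus = £59,650 − £20,050 = £39,600.

Winner's surplus: £39,600.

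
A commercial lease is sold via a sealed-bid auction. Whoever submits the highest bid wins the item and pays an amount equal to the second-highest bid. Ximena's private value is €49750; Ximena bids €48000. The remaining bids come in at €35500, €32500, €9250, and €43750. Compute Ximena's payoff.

€6000

Highest competing bid: €43750.
Ximena's bid €48000 is the highest overall, so Ximena wins and pays the second-highest bid, €43750.
Payoff = value − price = €49750 − €43750 = €6000.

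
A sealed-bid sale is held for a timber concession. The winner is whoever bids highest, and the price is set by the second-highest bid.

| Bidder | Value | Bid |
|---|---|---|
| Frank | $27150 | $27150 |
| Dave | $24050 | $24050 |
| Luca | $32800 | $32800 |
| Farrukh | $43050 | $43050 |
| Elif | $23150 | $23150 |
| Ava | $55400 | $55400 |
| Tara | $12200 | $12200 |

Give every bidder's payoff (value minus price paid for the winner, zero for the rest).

Payoffs: Frank $0, Dave $0, Luca $0, Farrukh $0, Elif $0, Ava $12350, Tara $0.

Bids in descending order: Ava $55400 > Farrukh $43050 > Luca $32800 > Frank $27150 > Dave $24050 > Elif $23150 > Tara $12200.
Ava has the top bid and wins; the price is the second-highest bid, $43050.
Ava's payoff = $55400 − $43050 = $12350. All other bidders lose, so their payoff is 0.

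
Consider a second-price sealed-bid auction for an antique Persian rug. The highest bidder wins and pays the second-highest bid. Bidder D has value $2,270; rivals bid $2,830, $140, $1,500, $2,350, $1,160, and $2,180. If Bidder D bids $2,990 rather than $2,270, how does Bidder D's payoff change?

The highest competing bid is $2,830.
Bidding truthfully at $2,270: the top bid is $2,830 (a rival), so Bidder D loses. Payoff = $0.
Bidding $2,990: Bidder D has the top bid, wins, and pays the second-highest bid $2,830. Payoff = $2,270 − $2,830 = -$560.
Change = -$560 − $0 = -$560.
Deviating from a truthful bid can only lose payoff in a second-price auction — never gain.

Change in payoff: -$560.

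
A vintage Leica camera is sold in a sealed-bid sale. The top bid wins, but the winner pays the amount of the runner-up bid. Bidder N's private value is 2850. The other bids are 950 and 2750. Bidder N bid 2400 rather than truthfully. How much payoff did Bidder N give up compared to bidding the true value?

100

The highest competing bid is 2750.
Bidding truthfully at 2850: Bidder N has the top bid, wins, and pays the second-highest bid 2750. Payoff = 2850 − 2750 = 100.
Bidding 2400: the top bid is 2750 (a rival), so Bidder N loses. Payoff = 0.
Regret = truthful payoff − actual payoff = 100 − 0 = 100.
Deviating from a truthful bid can only lose payoff in a second-price auction — never gain.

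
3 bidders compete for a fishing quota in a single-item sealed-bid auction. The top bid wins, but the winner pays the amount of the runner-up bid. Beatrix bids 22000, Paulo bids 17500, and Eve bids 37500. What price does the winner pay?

22000

Ranking the bids: Eve 37500, then Beatrix 22000, then Paulo 17500.
Eve has the highest bid, so Eve wins.
The second-highest bid is 22000, so that is what Eve pays.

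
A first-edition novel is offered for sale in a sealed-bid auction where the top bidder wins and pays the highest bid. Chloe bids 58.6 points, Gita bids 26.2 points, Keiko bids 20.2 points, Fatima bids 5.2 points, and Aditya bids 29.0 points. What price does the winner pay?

Sorted high to low: Chloe 58.6 points; Aditya 29.0 points; Gita 26.2 points; Keiko 20.2 points; Fatima 5.2 points.
Chloe is the highest bidder, so Chloe wins.
Under the first-price rule, the price is the highest bid: 58.6 points.

The winner pays 58.6 points.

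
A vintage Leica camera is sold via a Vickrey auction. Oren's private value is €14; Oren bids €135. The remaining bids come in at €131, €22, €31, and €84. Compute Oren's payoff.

Oren's payoff: -€117.

Highest competing bid: €131.
Oren's bid €135 is the highest overall, so Oren wins and pays the second-highest bid, €131.
Payoff = value − price = €14 − €131 = -€117.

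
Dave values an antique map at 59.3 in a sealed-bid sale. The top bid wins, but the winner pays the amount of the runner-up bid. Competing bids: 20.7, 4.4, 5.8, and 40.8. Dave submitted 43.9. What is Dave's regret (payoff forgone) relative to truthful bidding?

The highest competing bid is 40.8.
Bidding truthfully at 59.3: Dave has the top bid, wins, and pays the second-highest bid 40.8. Payoff = 59.3 − 40.8 = 18.5.
Bidding 43.9: Dave has the top bid, wins, and pays the second-highest bid 40.8. Payoff = 59.3 − 40.8 = 18.5.
Regret = truthful payoff − actual payoff = 18.5 − 18.5 = 0.0.

0.0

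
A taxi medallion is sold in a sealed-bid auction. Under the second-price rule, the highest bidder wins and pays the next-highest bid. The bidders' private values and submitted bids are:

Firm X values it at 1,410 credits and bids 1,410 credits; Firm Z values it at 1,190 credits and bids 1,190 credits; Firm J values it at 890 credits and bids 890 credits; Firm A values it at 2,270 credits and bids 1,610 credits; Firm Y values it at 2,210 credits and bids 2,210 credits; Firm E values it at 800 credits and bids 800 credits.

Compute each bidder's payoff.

Ranking the bids: Firm Y 2,210 credits, then Firm A 1,610 credits, then Firm X 1,410 credits, then Firm Z 1,190 credits, then Firm J 890 credits, then Firm E 800 credits.
Firm Y has the top bid and wins; the price is the second-highest bid, 1,610 credits.
Firm Y's payoff = 2,210 credits − 1,610 credits = 600 credits. All other bidders lose, so their payoff is 0.

Payoffs: Firm X 0 credits, Firm Z 0 credits, Firm J 0 credits, Firm A 0 credits, Firm Y 600 credits, Firm E 0 credits.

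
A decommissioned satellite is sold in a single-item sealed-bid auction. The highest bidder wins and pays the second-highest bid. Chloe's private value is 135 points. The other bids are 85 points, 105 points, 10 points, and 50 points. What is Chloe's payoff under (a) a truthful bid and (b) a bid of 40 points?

(a) 30 points  (b) 0 points

The highest competing bid is 105 points.
Bidding truthfully at 135 points: Chloe has the top bid, wins, and pays the second-highest bid 105 points. Payoff = 135 points − 105 points = 30 points.
Bidding 40 points: the top bid is 105 points (a rival), so Chloe loses. Payoff = 0 points.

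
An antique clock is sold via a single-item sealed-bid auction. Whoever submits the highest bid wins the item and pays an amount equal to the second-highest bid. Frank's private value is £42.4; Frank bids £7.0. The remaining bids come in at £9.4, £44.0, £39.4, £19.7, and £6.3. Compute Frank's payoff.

Frank's payoff: £0.0.

Highest competing bid: £44.0.
Frank's bid £7.0 is not the highest, so Frank loses, pays nothing, and earns zero payoff.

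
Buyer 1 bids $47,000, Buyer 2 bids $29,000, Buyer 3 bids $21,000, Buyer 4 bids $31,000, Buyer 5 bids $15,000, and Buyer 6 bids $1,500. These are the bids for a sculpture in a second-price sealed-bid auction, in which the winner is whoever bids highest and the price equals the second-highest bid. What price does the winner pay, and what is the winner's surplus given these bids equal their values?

Price $31,000; surplus $16,000.

Ordered from highest: Buyer 1 $47,000; Buyer 4 $31,000; Buyer 2 $29,000; Buyer 3 $21,000; Buyer 5 $15,000; Buyer 6 $1,500.
Buyer 1 is the highest bidder, so Buyer 1 wins.
Under the second-price rule, the price is the second-highest bid: $31,000.
Surplus = $47,000 − $31,000 = $16,000.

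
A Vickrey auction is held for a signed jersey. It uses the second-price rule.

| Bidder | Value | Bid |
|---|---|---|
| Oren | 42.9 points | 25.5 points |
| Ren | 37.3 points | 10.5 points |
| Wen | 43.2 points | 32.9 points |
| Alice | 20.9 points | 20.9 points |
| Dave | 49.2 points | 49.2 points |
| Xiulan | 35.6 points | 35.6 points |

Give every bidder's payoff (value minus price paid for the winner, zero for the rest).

Oren 0.0 points, Ren 0.0 points, Wen 0.0 points, Alice 0.0 points, Dave 13.6 points, Xiulan 0.0 points.

Bids in descending order: Dave 49.2 points, then Xiulan 35.6 points, then Wen 32.9 points, then Oren 25.5 points, then Alice 20.9 points, then Ren 10.5 points.
Dave has the top bid and wins; the price is the second-highest bid, 35.6 points.
Dave's payoff = 49.2 points − 35.6 points = 13.6 points. All other bidders lose, so their payoff is 0.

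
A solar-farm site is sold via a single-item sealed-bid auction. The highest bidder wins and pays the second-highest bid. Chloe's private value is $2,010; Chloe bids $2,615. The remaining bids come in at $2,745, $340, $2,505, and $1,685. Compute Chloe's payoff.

Highest competing bid: $2,745.
Chloe's bid $2,615 is not the highest, so Chloe loses, pays nothing, and earns zero payoff.

$0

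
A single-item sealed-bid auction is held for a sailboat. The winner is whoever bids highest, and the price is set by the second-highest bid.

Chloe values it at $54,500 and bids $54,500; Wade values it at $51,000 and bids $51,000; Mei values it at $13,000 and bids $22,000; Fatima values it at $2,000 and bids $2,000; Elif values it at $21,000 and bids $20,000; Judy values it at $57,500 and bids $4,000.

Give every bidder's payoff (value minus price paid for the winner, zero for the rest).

Ranking the bids: Chloe $54,500; Wade $51,000; Mei $22,000; Elif $20,000; Judy $4,000; Fatima $2,000.
Chloe has the top bid and wins; the price is the second-highest bid, $51,000.
Chloe's payoff = $54,500 − $51,000 = $3,500. All other bidders lose, so their payoff is 0.

Payoffs: Chloe $3,500, Wade $0, Mei $0, Fatima $0, Elif $0, Judy $0.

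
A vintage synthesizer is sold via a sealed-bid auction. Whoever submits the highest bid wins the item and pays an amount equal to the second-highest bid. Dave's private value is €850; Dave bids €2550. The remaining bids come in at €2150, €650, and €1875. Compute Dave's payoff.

Highest competing bid: €2150.
Dave's bid €2550 is the highest overall, so Dave wins and pays the second-highest bid, €2150.
Payoff = value − price = €850 − €2150 = -€1300.
Overbidding won the item at a price above value — truthful bidding would have avoided this loss.

-€1300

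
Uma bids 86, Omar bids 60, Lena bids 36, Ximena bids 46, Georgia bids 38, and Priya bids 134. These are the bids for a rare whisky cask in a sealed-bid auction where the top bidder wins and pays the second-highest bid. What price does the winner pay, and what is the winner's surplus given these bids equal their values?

Ranking the bids: Priya 134; Uma 86; Omar 60; Ximena 46; Georgia 38; Lena 36.
Priya is the highest bidder, so Priya wins.
Under the second-price rule, the price is the second-highest bid: 86.
Surplus = 134 − 86 = 48.

The winner pays 86 for a surplus of 48.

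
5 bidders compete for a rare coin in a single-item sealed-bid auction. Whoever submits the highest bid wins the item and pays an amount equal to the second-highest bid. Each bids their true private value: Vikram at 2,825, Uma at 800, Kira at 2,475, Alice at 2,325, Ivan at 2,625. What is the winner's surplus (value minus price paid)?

Winner's surplus: 200.

Bids in descending order: Vikram 2,825; Ivan 2,625; Kira 2,475; Alice 2,325; Uma 800.
Vikram wins with the top bid and pays the second-highest, 2,625.
Surplus = 2,825 − 2,625 = 200.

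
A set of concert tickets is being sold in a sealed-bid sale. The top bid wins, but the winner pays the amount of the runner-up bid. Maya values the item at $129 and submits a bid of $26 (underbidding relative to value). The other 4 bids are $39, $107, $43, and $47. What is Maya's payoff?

Payoff = $0.

Highest competing bid: $107.
Maya's bid $26 is not the highest, so Maya loses, pays nothing, and earns zero payoff.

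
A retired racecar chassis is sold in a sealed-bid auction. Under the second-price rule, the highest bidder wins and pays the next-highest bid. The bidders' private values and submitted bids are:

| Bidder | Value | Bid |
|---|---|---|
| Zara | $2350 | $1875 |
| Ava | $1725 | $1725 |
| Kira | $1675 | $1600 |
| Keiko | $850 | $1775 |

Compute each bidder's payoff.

Sorted high to low: Zara $1875, then Keiko $1775, then Ava $1725, then Kira $1600.
Zara has the top bid and wins; the price is the second-highest bid, $1775.
Zara's payoff = $2350 − $1775 = $575. All other bidders lose, so their payoff is 0.

Zara $575, Ava $0, Kira $0, Keiko $0.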